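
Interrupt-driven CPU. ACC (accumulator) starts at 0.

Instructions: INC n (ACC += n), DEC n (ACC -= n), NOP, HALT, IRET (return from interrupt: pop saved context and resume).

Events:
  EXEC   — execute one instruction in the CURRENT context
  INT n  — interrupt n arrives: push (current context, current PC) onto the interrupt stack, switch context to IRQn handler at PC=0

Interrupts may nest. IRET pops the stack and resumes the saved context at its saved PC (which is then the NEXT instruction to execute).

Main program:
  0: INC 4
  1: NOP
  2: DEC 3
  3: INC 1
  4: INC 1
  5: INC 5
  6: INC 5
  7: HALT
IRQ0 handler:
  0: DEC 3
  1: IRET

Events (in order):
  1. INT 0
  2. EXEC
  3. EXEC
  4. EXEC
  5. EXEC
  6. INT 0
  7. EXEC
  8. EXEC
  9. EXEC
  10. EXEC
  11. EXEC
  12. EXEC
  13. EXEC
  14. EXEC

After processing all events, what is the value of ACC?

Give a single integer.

Answer: 7

Derivation:
Event 1 (INT 0): INT 0 arrives: push (MAIN, PC=0), enter IRQ0 at PC=0 (depth now 1)
Event 2 (EXEC): [IRQ0] PC=0: DEC 3 -> ACC=-3
Event 3 (EXEC): [IRQ0] PC=1: IRET -> resume MAIN at PC=0 (depth now 0)
Event 4 (EXEC): [MAIN] PC=0: INC 4 -> ACC=1
Event 5 (EXEC): [MAIN] PC=1: NOP
Event 6 (INT 0): INT 0 arrives: push (MAIN, PC=2), enter IRQ0 at PC=0 (depth now 1)
Event 7 (EXEC): [IRQ0] PC=0: DEC 3 -> ACC=-2
Event 8 (EXEC): [IRQ0] PC=1: IRET -> resume MAIN at PC=2 (depth now 0)
Event 9 (EXEC): [MAIN] PC=2: DEC 3 -> ACC=-5
Event 10 (EXEC): [MAIN] PC=3: INC 1 -> ACC=-4
Event 11 (EXEC): [MAIN] PC=4: INC 1 -> ACC=-3
Event 12 (EXEC): [MAIN] PC=5: INC 5 -> ACC=2
Event 13 (EXEC): [MAIN] PC=6: INC 5 -> ACC=7
Event 14 (EXEC): [MAIN] PC=7: HALT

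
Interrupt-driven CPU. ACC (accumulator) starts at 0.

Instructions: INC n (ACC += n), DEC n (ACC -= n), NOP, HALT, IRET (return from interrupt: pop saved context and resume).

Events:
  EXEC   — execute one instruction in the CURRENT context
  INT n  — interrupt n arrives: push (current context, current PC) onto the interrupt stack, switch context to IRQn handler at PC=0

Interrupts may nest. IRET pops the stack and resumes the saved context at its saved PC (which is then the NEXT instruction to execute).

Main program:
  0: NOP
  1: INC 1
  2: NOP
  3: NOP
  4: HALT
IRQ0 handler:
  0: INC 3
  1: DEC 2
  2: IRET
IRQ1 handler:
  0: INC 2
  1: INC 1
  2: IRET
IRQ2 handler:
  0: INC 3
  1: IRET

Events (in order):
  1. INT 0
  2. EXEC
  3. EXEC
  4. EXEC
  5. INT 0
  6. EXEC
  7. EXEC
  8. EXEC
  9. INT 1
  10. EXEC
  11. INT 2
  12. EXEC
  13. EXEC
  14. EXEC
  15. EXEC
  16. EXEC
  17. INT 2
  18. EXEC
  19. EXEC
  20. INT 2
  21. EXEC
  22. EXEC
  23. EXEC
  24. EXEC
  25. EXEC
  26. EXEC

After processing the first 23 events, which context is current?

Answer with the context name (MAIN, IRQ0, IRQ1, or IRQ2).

Event 1 (INT 0): INT 0 arrives: push (MAIN, PC=0), enter IRQ0 at PC=0 (depth now 1)
Event 2 (EXEC): [IRQ0] PC=0: INC 3 -> ACC=3
Event 3 (EXEC): [IRQ0] PC=1: DEC 2 -> ACC=1
Event 4 (EXEC): [IRQ0] PC=2: IRET -> resume MAIN at PC=0 (depth now 0)
Event 5 (INT 0): INT 0 arrives: push (MAIN, PC=0), enter IRQ0 at PC=0 (depth now 1)
Event 6 (EXEC): [IRQ0] PC=0: INC 3 -> ACC=4
Event 7 (EXEC): [IRQ0] PC=1: DEC 2 -> ACC=2
Event 8 (EXEC): [IRQ0] PC=2: IRET -> resume MAIN at PC=0 (depth now 0)
Event 9 (INT 1): INT 1 arrives: push (MAIN, PC=0), enter IRQ1 at PC=0 (depth now 1)
Event 10 (EXEC): [IRQ1] PC=0: INC 2 -> ACC=4
Event 11 (INT 2): INT 2 arrives: push (IRQ1, PC=1), enter IRQ2 at PC=0 (depth now 2)
Event 12 (EXEC): [IRQ2] PC=0: INC 3 -> ACC=7
Event 13 (EXEC): [IRQ2] PC=1: IRET -> resume IRQ1 at PC=1 (depth now 1)
Event 14 (EXEC): [IRQ1] PC=1: INC 1 -> ACC=8
Event 15 (EXEC): [IRQ1] PC=2: IRET -> resume MAIN at PC=0 (depth now 0)
Event 16 (EXEC): [MAIN] PC=0: NOP
Event 17 (INT 2): INT 2 arrives: push (MAIN, PC=1), enter IRQ2 at PC=0 (depth now 1)
Event 18 (EXEC): [IRQ2] PC=0: INC 3 -> ACC=11
Event 19 (EXEC): [IRQ2] PC=1: IRET -> resume MAIN at PC=1 (depth now 0)
Event 20 (INT 2): INT 2 arrives: push (MAIN, PC=1), enter IRQ2 at PC=0 (depth now 1)
Event 21 (EXEC): [IRQ2] PC=0: INC 3 -> ACC=14
Event 22 (EXEC): [IRQ2] PC=1: IRET -> resume MAIN at PC=1 (depth now 0)
Event 23 (EXEC): [MAIN] PC=1: INC 1 -> ACC=15

Answer: MAIN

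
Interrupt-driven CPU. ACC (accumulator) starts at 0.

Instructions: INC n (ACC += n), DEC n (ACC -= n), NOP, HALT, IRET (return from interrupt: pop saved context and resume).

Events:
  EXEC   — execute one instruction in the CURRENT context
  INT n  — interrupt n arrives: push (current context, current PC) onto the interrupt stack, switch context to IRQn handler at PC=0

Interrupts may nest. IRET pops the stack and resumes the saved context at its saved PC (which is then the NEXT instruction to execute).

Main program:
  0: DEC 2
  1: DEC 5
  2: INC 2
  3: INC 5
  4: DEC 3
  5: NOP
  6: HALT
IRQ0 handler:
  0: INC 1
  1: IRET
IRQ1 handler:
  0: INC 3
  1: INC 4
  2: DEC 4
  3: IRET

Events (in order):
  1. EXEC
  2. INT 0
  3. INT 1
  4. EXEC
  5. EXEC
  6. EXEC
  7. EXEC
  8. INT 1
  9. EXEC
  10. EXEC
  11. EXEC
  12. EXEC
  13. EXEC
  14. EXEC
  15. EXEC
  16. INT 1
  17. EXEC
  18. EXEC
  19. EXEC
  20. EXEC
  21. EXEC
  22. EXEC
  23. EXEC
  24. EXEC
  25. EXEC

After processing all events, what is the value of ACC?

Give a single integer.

Answer: 7

Derivation:
Event 1 (EXEC): [MAIN] PC=0: DEC 2 -> ACC=-2
Event 2 (INT 0): INT 0 arrives: push (MAIN, PC=1), enter IRQ0 at PC=0 (depth now 1)
Event 3 (INT 1): INT 1 arrives: push (IRQ0, PC=0), enter IRQ1 at PC=0 (depth now 2)
Event 4 (EXEC): [IRQ1] PC=0: INC 3 -> ACC=1
Event 5 (EXEC): [IRQ1] PC=1: INC 4 -> ACC=5
Event 6 (EXEC): [IRQ1] PC=2: DEC 4 -> ACC=1
Event 7 (EXEC): [IRQ1] PC=3: IRET -> resume IRQ0 at PC=0 (depth now 1)
Event 8 (INT 1): INT 1 arrives: push (IRQ0, PC=0), enter IRQ1 at PC=0 (depth now 2)
Event 9 (EXEC): [IRQ1] PC=0: INC 3 -> ACC=4
Event 10 (EXEC): [IRQ1] PC=1: INC 4 -> ACC=8
Event 11 (EXEC): [IRQ1] PC=2: DEC 4 -> ACC=4
Event 12 (EXEC): [IRQ1] PC=3: IRET -> resume IRQ0 at PC=0 (depth now 1)
Event 13 (EXEC): [IRQ0] PC=0: INC 1 -> ACC=5
Event 14 (EXEC): [IRQ0] PC=1: IRET -> resume MAIN at PC=1 (depth now 0)
Event 15 (EXEC): [MAIN] PC=1: DEC 5 -> ACC=0
Event 16 (INT 1): INT 1 arrives: push (MAIN, PC=2), enter IRQ1 at PC=0 (depth now 1)
Event 17 (EXEC): [IRQ1] PC=0: INC 3 -> ACC=3
Event 18 (EXEC): [IRQ1] PC=1: INC 4 -> ACC=7
Event 19 (EXEC): [IRQ1] PC=2: DEC 4 -> ACC=3
Event 20 (EXEC): [IRQ1] PC=3: IRET -> resume MAIN at PC=2 (depth now 0)
Event 21 (EXEC): [MAIN] PC=2: INC 2 -> ACC=5
Event 22 (EXEC): [MAIN] PC=3: INC 5 -> ACC=10
Event 23 (EXEC): [MAIN] PC=4: DEC 3 -> ACC=7
Event 24 (EXEC): [MAIN] PC=5: NOP
Event 25 (EXEC): [MAIN] PC=6: HALT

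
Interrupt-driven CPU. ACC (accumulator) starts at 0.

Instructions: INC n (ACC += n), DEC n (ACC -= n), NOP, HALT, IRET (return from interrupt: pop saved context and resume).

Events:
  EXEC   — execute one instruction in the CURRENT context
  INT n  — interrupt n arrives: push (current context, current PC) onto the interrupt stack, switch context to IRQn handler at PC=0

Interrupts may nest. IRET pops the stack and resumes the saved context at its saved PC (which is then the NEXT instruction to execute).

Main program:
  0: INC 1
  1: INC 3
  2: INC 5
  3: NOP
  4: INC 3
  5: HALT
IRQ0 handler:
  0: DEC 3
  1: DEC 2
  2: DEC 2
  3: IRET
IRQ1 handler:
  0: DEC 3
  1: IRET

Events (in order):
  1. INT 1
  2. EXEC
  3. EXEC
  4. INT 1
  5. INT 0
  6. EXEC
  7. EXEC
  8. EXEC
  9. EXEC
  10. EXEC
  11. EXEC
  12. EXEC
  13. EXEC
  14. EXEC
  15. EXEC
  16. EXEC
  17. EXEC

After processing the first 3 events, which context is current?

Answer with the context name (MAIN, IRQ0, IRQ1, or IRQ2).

Event 1 (INT 1): INT 1 arrives: push (MAIN, PC=0), enter IRQ1 at PC=0 (depth now 1)
Event 2 (EXEC): [IRQ1] PC=0: DEC 3 -> ACC=-3
Event 3 (EXEC): [IRQ1] PC=1: IRET -> resume MAIN at PC=0 (depth now 0)

Answer: MAIN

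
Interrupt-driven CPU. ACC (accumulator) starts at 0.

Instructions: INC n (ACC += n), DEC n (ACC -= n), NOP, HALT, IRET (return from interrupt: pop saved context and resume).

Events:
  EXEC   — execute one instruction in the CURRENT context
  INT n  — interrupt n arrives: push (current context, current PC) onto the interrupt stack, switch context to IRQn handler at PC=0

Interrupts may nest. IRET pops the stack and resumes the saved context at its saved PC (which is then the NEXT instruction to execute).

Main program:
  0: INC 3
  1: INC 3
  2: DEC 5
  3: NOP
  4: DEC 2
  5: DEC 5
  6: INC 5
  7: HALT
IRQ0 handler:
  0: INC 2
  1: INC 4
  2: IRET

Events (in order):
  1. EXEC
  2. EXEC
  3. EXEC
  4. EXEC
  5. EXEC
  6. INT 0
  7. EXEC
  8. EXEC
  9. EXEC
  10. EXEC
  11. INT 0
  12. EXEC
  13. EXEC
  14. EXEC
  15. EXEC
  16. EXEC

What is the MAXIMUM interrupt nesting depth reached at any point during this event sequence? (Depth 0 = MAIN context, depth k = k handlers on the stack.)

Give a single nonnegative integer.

Answer: 1

Derivation:
Event 1 (EXEC): [MAIN] PC=0: INC 3 -> ACC=3 [depth=0]
Event 2 (EXEC): [MAIN] PC=1: INC 3 -> ACC=6 [depth=0]
Event 3 (EXEC): [MAIN] PC=2: DEC 5 -> ACC=1 [depth=0]
Event 4 (EXEC): [MAIN] PC=3: NOP [depth=0]
Event 5 (EXEC): [MAIN] PC=4: DEC 2 -> ACC=-1 [depth=0]
Event 6 (INT 0): INT 0 arrives: push (MAIN, PC=5), enter IRQ0 at PC=0 (depth now 1) [depth=1]
Event 7 (EXEC): [IRQ0] PC=0: INC 2 -> ACC=1 [depth=1]
Event 8 (EXEC): [IRQ0] PC=1: INC 4 -> ACC=5 [depth=1]
Event 9 (EXEC): [IRQ0] PC=2: IRET -> resume MAIN at PC=5 (depth now 0) [depth=0]
Event 10 (EXEC): [MAIN] PC=5: DEC 5 -> ACC=0 [depth=0]
Event 11 (INT 0): INT 0 arrives: push (MAIN, PC=6), enter IRQ0 at PC=0 (depth now 1) [depth=1]
Event 12 (EXEC): [IRQ0] PC=0: INC 2 -> ACC=2 [depth=1]
Event 13 (EXEC): [IRQ0] PC=1: INC 4 -> ACC=6 [depth=1]
Event 14 (EXEC): [IRQ0] PC=2: IRET -> resume MAIN at PC=6 (depth now 0) [depth=0]
Event 15 (EXEC): [MAIN] PC=6: INC 5 -> ACC=11 [depth=0]
Event 16 (EXEC): [MAIN] PC=7: HALT [depth=0]
Max depth observed: 1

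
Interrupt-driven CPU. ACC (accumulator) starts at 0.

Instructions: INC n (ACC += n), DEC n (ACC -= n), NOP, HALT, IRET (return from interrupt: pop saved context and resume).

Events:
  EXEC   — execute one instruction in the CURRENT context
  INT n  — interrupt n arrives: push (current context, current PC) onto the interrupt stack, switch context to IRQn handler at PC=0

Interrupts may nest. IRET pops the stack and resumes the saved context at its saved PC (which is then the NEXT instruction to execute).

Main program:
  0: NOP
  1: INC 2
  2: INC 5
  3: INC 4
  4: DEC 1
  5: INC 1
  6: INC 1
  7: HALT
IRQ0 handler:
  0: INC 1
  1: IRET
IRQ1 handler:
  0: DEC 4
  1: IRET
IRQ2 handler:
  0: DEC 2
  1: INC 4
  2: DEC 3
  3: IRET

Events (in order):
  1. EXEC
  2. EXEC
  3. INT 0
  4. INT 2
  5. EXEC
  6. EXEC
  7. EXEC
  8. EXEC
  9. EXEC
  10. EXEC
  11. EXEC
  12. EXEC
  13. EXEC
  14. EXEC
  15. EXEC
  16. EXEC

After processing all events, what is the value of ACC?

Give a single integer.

Event 1 (EXEC): [MAIN] PC=0: NOP
Event 2 (EXEC): [MAIN] PC=1: INC 2 -> ACC=2
Event 3 (INT 0): INT 0 arrives: push (MAIN, PC=2), enter IRQ0 at PC=0 (depth now 1)
Event 4 (INT 2): INT 2 arrives: push (IRQ0, PC=0), enter IRQ2 at PC=0 (depth now 2)
Event 5 (EXEC): [IRQ2] PC=0: DEC 2 -> ACC=0
Event 6 (EXEC): [IRQ2] PC=1: INC 4 -> ACC=4
Event 7 (EXEC): [IRQ2] PC=2: DEC 3 -> ACC=1
Event 8 (EXEC): [IRQ2] PC=3: IRET -> resume IRQ0 at PC=0 (depth now 1)
Event 9 (EXEC): [IRQ0] PC=0: INC 1 -> ACC=2
Event 10 (EXEC): [IRQ0] PC=1: IRET -> resume MAIN at PC=2 (depth now 0)
Event 11 (EXEC): [MAIN] PC=2: INC 5 -> ACC=7
Event 12 (EXEC): [MAIN] PC=3: INC 4 -> ACC=11
Event 13 (EXEC): [MAIN] PC=4: DEC 1 -> ACC=10
Event 14 (EXEC): [MAIN] PC=5: INC 1 -> ACC=11
Event 15 (EXEC): [MAIN] PC=6: INC 1 -> ACC=12
Event 16 (EXEC): [MAIN] PC=7: HALT

Answer: 12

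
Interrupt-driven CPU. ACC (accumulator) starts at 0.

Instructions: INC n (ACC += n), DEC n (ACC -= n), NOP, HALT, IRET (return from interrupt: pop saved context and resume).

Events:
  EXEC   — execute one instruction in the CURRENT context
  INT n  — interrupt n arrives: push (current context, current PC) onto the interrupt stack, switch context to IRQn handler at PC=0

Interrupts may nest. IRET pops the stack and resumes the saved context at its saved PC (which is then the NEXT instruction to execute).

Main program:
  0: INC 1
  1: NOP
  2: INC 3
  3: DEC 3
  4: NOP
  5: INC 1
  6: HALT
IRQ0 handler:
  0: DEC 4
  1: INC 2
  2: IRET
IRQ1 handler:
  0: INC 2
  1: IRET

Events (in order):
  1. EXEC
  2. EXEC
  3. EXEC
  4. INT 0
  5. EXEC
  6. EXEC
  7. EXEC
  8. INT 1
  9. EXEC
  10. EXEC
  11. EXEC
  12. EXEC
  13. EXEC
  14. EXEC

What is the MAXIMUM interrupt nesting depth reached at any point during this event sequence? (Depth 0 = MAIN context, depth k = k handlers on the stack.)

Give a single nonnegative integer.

Event 1 (EXEC): [MAIN] PC=0: INC 1 -> ACC=1 [depth=0]
Event 2 (EXEC): [MAIN] PC=1: NOP [depth=0]
Event 3 (EXEC): [MAIN] PC=2: INC 3 -> ACC=4 [depth=0]
Event 4 (INT 0): INT 0 arrives: push (MAIN, PC=3), enter IRQ0 at PC=0 (depth now 1) [depth=1]
Event 5 (EXEC): [IRQ0] PC=0: DEC 4 -> ACC=0 [depth=1]
Event 6 (EXEC): [IRQ0] PC=1: INC 2 -> ACC=2 [depth=1]
Event 7 (EXEC): [IRQ0] PC=2: IRET -> resume MAIN at PC=3 (depth now 0) [depth=0]
Event 8 (INT 1): INT 1 arrives: push (MAIN, PC=3), enter IRQ1 at PC=0 (depth now 1) [depth=1]
Event 9 (EXEC): [IRQ1] PC=0: INC 2 -> ACC=4 [depth=1]
Event 10 (EXEC): [IRQ1] PC=1: IRET -> resume MAIN at PC=3 (depth now 0) [depth=0]
Event 11 (EXEC): [MAIN] PC=3: DEC 3 -> ACC=1 [depth=0]
Event 12 (EXEC): [MAIN] PC=4: NOP [depth=0]
Event 13 (EXEC): [MAIN] PC=5: INC 1 -> ACC=2 [depth=0]
Event 14 (EXEC): [MAIN] PC=6: HALT [depth=0]
Max depth observed: 1

Answer: 1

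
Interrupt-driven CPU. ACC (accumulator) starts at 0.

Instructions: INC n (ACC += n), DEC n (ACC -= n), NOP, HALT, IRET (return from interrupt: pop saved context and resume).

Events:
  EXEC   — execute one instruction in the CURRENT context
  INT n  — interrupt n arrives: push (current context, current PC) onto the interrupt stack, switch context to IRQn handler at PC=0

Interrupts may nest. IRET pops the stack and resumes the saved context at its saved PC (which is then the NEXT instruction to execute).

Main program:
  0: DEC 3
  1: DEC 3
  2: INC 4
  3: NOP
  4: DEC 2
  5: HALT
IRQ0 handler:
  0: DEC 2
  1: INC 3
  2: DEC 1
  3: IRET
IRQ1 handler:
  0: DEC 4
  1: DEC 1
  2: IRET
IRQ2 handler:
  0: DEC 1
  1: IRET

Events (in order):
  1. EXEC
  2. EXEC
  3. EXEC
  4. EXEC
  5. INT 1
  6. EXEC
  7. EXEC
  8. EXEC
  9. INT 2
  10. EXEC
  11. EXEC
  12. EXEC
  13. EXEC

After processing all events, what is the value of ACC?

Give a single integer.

Answer: -10

Derivation:
Event 1 (EXEC): [MAIN] PC=0: DEC 3 -> ACC=-3
Event 2 (EXEC): [MAIN] PC=1: DEC 3 -> ACC=-6
Event 3 (EXEC): [MAIN] PC=2: INC 4 -> ACC=-2
Event 4 (EXEC): [MAIN] PC=3: NOP
Event 5 (INT 1): INT 1 arrives: push (MAIN, PC=4), enter IRQ1 at PC=0 (depth now 1)
Event 6 (EXEC): [IRQ1] PC=0: DEC 4 -> ACC=-6
Event 7 (EXEC): [IRQ1] PC=1: DEC 1 -> ACC=-7
Event 8 (EXEC): [IRQ1] PC=2: IRET -> resume MAIN at PC=4 (depth now 0)
Event 9 (INT 2): INT 2 arrives: push (MAIN, PC=4), enter IRQ2 at PC=0 (depth now 1)
Event 10 (EXEC): [IRQ2] PC=0: DEC 1 -> ACC=-8
Event 11 (EXEC): [IRQ2] PC=1: IRET -> resume MAIN at PC=4 (depth now 0)
Event 12 (EXEC): [MAIN] PC=4: DEC 2 -> ACC=-10
Event 13 (EXEC): [MAIN] PC=5: HALT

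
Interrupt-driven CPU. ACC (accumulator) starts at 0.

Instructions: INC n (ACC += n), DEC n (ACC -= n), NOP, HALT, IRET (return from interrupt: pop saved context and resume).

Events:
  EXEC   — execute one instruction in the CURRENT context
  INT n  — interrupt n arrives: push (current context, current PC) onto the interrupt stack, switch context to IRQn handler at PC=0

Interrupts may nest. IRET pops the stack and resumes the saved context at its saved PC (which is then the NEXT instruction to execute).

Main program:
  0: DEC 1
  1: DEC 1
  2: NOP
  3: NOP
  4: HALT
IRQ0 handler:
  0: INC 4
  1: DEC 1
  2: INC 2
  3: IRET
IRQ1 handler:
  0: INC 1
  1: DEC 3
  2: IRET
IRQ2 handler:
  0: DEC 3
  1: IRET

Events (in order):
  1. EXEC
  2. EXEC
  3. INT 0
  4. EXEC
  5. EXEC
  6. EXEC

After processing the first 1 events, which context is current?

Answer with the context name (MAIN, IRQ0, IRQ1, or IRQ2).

Event 1 (EXEC): [MAIN] PC=0: DEC 1 -> ACC=-1

Answer: MAIN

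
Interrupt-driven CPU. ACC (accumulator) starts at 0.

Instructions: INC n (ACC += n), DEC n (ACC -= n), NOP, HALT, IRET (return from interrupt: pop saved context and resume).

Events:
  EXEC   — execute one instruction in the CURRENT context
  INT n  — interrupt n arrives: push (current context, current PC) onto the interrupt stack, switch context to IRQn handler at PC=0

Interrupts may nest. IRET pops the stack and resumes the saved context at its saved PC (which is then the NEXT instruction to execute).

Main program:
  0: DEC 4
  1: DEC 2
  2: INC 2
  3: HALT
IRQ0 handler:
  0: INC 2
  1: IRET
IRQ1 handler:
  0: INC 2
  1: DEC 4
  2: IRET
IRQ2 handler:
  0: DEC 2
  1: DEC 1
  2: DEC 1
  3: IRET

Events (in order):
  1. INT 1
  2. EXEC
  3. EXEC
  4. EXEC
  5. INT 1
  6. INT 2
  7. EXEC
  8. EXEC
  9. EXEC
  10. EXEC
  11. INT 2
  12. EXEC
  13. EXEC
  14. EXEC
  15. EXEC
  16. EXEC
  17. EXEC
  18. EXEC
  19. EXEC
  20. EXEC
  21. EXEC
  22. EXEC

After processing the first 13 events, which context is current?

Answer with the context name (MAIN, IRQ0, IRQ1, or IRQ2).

Event 1 (INT 1): INT 1 arrives: push (MAIN, PC=0), enter IRQ1 at PC=0 (depth now 1)
Event 2 (EXEC): [IRQ1] PC=0: INC 2 -> ACC=2
Event 3 (EXEC): [IRQ1] PC=1: DEC 4 -> ACC=-2
Event 4 (EXEC): [IRQ1] PC=2: IRET -> resume MAIN at PC=0 (depth now 0)
Event 5 (INT 1): INT 1 arrives: push (MAIN, PC=0), enter IRQ1 at PC=0 (depth now 1)
Event 6 (INT 2): INT 2 arrives: push (IRQ1, PC=0), enter IRQ2 at PC=0 (depth now 2)
Event 7 (EXEC): [IRQ2] PC=0: DEC 2 -> ACC=-4
Event 8 (EXEC): [IRQ2] PC=1: DEC 1 -> ACC=-5
Event 9 (EXEC): [IRQ2] PC=2: DEC 1 -> ACC=-6
Event 10 (EXEC): [IRQ2] PC=3: IRET -> resume IRQ1 at PC=0 (depth now 1)
Event 11 (INT 2): INT 2 arrives: push (IRQ1, PC=0), enter IRQ2 at PC=0 (depth now 2)
Event 12 (EXEC): [IRQ2] PC=0: DEC 2 -> ACC=-8
Event 13 (EXEC): [IRQ2] PC=1: DEC 1 -> ACC=-9

Answer: IRQ2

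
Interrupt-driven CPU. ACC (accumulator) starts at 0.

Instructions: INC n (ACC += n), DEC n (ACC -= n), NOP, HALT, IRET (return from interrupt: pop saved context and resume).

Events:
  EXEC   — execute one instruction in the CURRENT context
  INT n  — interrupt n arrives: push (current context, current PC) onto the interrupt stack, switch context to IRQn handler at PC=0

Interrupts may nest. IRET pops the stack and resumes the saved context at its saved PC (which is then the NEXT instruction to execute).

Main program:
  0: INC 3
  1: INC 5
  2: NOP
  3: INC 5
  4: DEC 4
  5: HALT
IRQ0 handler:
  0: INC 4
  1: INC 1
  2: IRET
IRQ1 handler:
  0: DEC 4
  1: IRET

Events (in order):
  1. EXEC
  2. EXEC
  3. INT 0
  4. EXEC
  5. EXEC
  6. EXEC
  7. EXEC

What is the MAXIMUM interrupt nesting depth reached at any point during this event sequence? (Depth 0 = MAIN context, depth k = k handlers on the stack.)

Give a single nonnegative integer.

Answer: 1

Derivation:
Event 1 (EXEC): [MAIN] PC=0: INC 3 -> ACC=3 [depth=0]
Event 2 (EXEC): [MAIN] PC=1: INC 5 -> ACC=8 [depth=0]
Event 3 (INT 0): INT 0 arrives: push (MAIN, PC=2), enter IRQ0 at PC=0 (depth now 1) [depth=1]
Event 4 (EXEC): [IRQ0] PC=0: INC 4 -> ACC=12 [depth=1]
Event 5 (EXEC): [IRQ0] PC=1: INC 1 -> ACC=13 [depth=1]
Event 6 (EXEC): [IRQ0] PC=2: IRET -> resume MAIN at PC=2 (depth now 0) [depth=0]
Event 7 (EXEC): [MAIN] PC=2: NOP [depth=0]
Max depth observed: 1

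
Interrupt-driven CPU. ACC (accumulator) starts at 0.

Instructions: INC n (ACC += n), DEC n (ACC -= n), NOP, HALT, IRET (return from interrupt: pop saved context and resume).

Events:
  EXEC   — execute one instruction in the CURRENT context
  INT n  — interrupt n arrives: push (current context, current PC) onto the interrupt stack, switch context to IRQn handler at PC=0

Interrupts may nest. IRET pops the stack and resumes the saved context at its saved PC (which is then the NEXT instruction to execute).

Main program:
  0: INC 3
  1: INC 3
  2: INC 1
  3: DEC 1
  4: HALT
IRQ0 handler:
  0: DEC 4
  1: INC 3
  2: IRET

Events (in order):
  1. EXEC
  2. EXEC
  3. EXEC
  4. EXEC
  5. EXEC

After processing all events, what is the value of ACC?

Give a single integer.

Event 1 (EXEC): [MAIN] PC=0: INC 3 -> ACC=3
Event 2 (EXEC): [MAIN] PC=1: INC 3 -> ACC=6
Event 3 (EXEC): [MAIN] PC=2: INC 1 -> ACC=7
Event 4 (EXEC): [MAIN] PC=3: DEC 1 -> ACC=6
Event 5 (EXEC): [MAIN] PC=4: HALT

Answer: 6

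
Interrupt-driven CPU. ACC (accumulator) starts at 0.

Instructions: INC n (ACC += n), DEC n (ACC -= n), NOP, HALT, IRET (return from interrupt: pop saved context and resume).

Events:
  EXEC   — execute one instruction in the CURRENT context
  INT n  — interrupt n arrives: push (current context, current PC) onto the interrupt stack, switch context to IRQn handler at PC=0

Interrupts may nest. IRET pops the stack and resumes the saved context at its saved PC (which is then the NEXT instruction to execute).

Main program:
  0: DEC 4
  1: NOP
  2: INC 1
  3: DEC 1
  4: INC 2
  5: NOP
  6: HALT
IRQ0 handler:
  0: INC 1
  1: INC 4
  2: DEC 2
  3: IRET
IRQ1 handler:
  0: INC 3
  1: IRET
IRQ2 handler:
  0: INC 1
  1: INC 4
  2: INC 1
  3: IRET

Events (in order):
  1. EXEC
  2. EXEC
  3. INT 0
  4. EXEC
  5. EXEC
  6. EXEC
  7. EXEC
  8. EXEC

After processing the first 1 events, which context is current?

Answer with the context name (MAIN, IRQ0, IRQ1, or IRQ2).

Event 1 (EXEC): [MAIN] PC=0: DEC 4 -> ACC=-4

Answer: MAIN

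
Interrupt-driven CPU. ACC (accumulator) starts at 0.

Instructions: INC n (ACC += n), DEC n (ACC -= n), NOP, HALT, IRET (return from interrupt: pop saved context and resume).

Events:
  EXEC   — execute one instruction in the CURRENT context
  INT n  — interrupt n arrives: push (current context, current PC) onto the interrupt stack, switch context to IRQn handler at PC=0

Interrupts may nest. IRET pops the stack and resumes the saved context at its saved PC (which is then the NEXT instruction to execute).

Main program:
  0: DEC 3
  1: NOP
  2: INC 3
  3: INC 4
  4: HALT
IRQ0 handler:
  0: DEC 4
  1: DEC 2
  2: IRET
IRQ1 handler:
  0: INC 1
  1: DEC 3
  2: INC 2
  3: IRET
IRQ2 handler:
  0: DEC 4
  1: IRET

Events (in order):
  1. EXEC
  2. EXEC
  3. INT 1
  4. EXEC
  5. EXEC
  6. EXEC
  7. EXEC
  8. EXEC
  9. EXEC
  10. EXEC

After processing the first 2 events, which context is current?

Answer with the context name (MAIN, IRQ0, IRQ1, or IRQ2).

Event 1 (EXEC): [MAIN] PC=0: DEC 3 -> ACC=-3
Event 2 (EXEC): [MAIN] PC=1: NOP

Answer: MAIN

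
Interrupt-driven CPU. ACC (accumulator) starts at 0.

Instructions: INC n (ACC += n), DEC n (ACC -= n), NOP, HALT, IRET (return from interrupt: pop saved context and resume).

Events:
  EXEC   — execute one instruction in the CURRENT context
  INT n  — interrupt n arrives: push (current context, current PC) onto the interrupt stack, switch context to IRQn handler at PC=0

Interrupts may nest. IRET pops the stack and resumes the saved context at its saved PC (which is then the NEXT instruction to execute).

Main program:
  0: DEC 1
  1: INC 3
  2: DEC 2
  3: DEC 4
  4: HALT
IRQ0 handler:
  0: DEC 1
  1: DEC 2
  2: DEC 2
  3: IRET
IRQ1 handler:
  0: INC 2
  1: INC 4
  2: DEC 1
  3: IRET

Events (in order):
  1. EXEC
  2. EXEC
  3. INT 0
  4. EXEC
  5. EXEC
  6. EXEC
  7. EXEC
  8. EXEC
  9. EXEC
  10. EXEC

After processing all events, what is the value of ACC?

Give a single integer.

Answer: -9

Derivation:
Event 1 (EXEC): [MAIN] PC=0: DEC 1 -> ACC=-1
Event 2 (EXEC): [MAIN] PC=1: INC 3 -> ACC=2
Event 3 (INT 0): INT 0 arrives: push (MAIN, PC=2), enter IRQ0 at PC=0 (depth now 1)
Event 4 (EXEC): [IRQ0] PC=0: DEC 1 -> ACC=1
Event 5 (EXEC): [IRQ0] PC=1: DEC 2 -> ACC=-1
Event 6 (EXEC): [IRQ0] PC=2: DEC 2 -> ACC=-3
Event 7 (EXEC): [IRQ0] PC=3: IRET -> resume MAIN at PC=2 (depth now 0)
Event 8 (EXEC): [MAIN] PC=2: DEC 2 -> ACC=-5
Event 9 (EXEC): [MAIN] PC=3: DEC 4 -> ACC=-9
Event 10 (EXEC): [MAIN] PC=4: HALT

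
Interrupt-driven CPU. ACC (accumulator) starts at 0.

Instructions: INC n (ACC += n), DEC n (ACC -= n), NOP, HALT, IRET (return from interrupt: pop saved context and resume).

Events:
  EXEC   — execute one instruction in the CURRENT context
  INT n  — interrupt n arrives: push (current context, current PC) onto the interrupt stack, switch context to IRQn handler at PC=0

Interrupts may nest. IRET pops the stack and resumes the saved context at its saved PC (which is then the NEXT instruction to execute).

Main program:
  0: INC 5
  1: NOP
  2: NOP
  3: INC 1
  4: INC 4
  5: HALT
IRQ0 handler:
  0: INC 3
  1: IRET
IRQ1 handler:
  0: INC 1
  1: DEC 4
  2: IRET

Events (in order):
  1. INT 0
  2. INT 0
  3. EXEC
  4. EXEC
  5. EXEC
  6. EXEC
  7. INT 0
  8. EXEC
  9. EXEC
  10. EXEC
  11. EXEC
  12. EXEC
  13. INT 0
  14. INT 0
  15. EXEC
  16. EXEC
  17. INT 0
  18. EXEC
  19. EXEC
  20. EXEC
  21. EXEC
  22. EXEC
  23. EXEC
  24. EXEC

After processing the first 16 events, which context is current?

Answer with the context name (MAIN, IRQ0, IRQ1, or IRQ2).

Answer: IRQ0

Derivation:
Event 1 (INT 0): INT 0 arrives: push (MAIN, PC=0), enter IRQ0 at PC=0 (depth now 1)
Event 2 (INT 0): INT 0 arrives: push (IRQ0, PC=0), enter IRQ0 at PC=0 (depth now 2)
Event 3 (EXEC): [IRQ0] PC=0: INC 3 -> ACC=3
Event 4 (EXEC): [IRQ0] PC=1: IRET -> resume IRQ0 at PC=0 (depth now 1)
Event 5 (EXEC): [IRQ0] PC=0: INC 3 -> ACC=6
Event 6 (EXEC): [IRQ0] PC=1: IRET -> resume MAIN at PC=0 (depth now 0)
Event 7 (INT 0): INT 0 arrives: push (MAIN, PC=0), enter IRQ0 at PC=0 (depth now 1)
Event 8 (EXEC): [IRQ0] PC=0: INC 3 -> ACC=9
Event 9 (EXEC): [IRQ0] PC=1: IRET -> resume MAIN at PC=0 (depth now 0)
Event 10 (EXEC): [MAIN] PC=0: INC 5 -> ACC=14
Event 11 (EXEC): [MAIN] PC=1: NOP
Event 12 (EXEC): [MAIN] PC=2: NOP
Event 13 (INT 0): INT 0 arrives: push (MAIN, PC=3), enter IRQ0 at PC=0 (depth now 1)
Event 14 (INT 0): INT 0 arrives: push (IRQ0, PC=0), enter IRQ0 at PC=0 (depth now 2)
Event 15 (EXEC): [IRQ0] PC=0: INC 3 -> ACC=17
Event 16 (EXEC): [IRQ0] PC=1: IRET -> resume IRQ0 at PC=0 (depth now 1)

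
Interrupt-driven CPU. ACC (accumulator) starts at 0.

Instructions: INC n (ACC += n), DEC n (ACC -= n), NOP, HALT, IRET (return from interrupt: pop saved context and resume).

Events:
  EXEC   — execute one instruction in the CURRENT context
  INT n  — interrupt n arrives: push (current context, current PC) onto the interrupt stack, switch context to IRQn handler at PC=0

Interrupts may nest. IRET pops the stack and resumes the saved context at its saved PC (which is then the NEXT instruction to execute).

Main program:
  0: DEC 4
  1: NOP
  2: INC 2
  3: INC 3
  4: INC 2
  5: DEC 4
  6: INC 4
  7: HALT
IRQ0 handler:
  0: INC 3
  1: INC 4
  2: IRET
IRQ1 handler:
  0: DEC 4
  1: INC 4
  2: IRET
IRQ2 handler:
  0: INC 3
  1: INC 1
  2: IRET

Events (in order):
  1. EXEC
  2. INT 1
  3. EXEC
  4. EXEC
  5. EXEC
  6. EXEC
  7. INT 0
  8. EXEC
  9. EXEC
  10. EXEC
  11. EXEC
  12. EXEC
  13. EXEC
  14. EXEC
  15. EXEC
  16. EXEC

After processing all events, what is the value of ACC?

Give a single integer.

Event 1 (EXEC): [MAIN] PC=0: DEC 4 -> ACC=-4
Event 2 (INT 1): INT 1 arrives: push (MAIN, PC=1), enter IRQ1 at PC=0 (depth now 1)
Event 3 (EXEC): [IRQ1] PC=0: DEC 4 -> ACC=-8
Event 4 (EXEC): [IRQ1] PC=1: INC 4 -> ACC=-4
Event 5 (EXEC): [IRQ1] PC=2: IRET -> resume MAIN at PC=1 (depth now 0)
Event 6 (EXEC): [MAIN] PC=1: NOP
Event 7 (INT 0): INT 0 arrives: push (MAIN, PC=2), enter IRQ0 at PC=0 (depth now 1)
Event 8 (EXEC): [IRQ0] PC=0: INC 3 -> ACC=-1
Event 9 (EXEC): [IRQ0] PC=1: INC 4 -> ACC=3
Event 10 (EXEC): [IRQ0] PC=2: IRET -> resume MAIN at PC=2 (depth now 0)
Event 11 (EXEC): [MAIN] PC=2: INC 2 -> ACC=5
Event 12 (EXEC): [MAIN] PC=3: INC 3 -> ACC=8
Event 13 (EXEC): [MAIN] PC=4: INC 2 -> ACC=10
Event 14 (EXEC): [MAIN] PC=5: DEC 4 -> ACC=6
Event 15 (EXEC): [MAIN] PC=6: INC 4 -> ACC=10
Event 16 (EXEC): [MAIN] PC=7: HALT

Answer: 10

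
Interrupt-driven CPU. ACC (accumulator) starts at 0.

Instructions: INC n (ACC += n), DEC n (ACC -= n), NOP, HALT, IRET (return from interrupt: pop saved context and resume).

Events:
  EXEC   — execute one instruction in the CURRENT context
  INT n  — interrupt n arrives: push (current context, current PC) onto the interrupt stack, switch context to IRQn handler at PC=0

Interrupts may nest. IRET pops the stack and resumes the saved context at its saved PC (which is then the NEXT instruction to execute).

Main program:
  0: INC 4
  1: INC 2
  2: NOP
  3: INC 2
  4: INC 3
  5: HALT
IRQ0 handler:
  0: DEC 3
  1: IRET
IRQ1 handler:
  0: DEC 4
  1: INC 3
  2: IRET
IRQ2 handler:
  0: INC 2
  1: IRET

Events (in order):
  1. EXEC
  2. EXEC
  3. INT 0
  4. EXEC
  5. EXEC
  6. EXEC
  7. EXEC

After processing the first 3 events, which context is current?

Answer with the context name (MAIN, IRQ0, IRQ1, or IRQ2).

Event 1 (EXEC): [MAIN] PC=0: INC 4 -> ACC=4
Event 2 (EXEC): [MAIN] PC=1: INC 2 -> ACC=6
Event 3 (INT 0): INT 0 arrives: push (MAIN, PC=2), enter IRQ0 at PC=0 (depth now 1)

Answer: IRQ0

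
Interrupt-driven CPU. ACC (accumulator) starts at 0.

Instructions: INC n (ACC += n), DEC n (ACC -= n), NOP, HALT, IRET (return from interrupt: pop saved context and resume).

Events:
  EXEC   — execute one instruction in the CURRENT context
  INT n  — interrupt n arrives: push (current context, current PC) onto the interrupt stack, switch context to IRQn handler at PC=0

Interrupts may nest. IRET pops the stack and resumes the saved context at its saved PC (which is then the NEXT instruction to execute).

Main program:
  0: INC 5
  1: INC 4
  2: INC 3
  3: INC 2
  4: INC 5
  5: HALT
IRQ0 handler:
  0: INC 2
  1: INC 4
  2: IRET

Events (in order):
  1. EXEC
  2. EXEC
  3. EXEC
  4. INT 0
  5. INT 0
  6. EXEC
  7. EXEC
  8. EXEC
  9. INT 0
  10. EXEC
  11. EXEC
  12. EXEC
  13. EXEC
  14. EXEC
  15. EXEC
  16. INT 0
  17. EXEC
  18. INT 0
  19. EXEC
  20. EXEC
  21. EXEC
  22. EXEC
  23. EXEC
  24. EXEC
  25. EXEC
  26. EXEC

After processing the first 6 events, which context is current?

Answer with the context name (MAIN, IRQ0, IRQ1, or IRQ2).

Event 1 (EXEC): [MAIN] PC=0: INC 5 -> ACC=5
Event 2 (EXEC): [MAIN] PC=1: INC 4 -> ACC=9
Event 3 (EXEC): [MAIN] PC=2: INC 3 -> ACC=12
Event 4 (INT 0): INT 0 arrives: push (MAIN, PC=3), enter IRQ0 at PC=0 (depth now 1)
Event 5 (INT 0): INT 0 arrives: push (IRQ0, PC=0), enter IRQ0 at PC=0 (depth now 2)
Event 6 (EXEC): [IRQ0] PC=0: INC 2 -> ACC=14

Answer: IRQ0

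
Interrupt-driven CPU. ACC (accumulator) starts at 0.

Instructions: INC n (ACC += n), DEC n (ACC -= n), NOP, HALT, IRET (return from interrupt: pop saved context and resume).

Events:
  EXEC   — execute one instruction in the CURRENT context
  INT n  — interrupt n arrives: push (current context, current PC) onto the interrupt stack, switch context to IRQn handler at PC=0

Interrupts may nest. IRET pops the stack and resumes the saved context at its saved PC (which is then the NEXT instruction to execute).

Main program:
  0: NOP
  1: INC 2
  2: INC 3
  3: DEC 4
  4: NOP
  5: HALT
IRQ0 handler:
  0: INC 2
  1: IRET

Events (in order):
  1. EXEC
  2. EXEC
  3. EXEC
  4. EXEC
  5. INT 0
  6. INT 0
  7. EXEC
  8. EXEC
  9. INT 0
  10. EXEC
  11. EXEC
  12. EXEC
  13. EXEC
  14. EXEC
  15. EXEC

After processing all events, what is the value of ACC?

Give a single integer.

Event 1 (EXEC): [MAIN] PC=0: NOP
Event 2 (EXEC): [MAIN] PC=1: INC 2 -> ACC=2
Event 3 (EXEC): [MAIN] PC=2: INC 3 -> ACC=5
Event 4 (EXEC): [MAIN] PC=3: DEC 4 -> ACC=1
Event 5 (INT 0): INT 0 arrives: push (MAIN, PC=4), enter IRQ0 at PC=0 (depth now 1)
Event 6 (INT 0): INT 0 arrives: push (IRQ0, PC=0), enter IRQ0 at PC=0 (depth now 2)
Event 7 (EXEC): [IRQ0] PC=0: INC 2 -> ACC=3
Event 8 (EXEC): [IRQ0] PC=1: IRET -> resume IRQ0 at PC=0 (depth now 1)
Event 9 (INT 0): INT 0 arrives: push (IRQ0, PC=0), enter IRQ0 at PC=0 (depth now 2)
Event 10 (EXEC): [IRQ0] PC=0: INC 2 -> ACC=5
Event 11 (EXEC): [IRQ0] PC=1: IRET -> resume IRQ0 at PC=0 (depth now 1)
Event 12 (EXEC): [IRQ0] PC=0: INC 2 -> ACC=7
Event 13 (EXEC): [IRQ0] PC=1: IRET -> resume MAIN at PC=4 (depth now 0)
Event 14 (EXEC): [MAIN] PC=4: NOP
Event 15 (EXEC): [MAIN] PC=5: HALT

Answer: 7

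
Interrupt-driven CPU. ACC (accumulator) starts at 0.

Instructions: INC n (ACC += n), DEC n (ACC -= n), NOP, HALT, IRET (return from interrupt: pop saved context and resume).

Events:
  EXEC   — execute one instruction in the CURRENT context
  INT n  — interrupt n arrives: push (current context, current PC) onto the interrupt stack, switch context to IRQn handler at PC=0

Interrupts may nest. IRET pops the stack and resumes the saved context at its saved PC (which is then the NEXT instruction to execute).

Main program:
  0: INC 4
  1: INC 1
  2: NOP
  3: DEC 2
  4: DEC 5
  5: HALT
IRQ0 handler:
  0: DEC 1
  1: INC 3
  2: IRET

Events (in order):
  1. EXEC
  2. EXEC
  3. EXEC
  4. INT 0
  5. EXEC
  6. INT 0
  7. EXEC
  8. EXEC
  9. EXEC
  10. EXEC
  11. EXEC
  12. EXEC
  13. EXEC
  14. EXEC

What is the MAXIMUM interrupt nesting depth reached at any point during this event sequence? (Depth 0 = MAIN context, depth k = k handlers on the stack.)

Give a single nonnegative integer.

Event 1 (EXEC): [MAIN] PC=0: INC 4 -> ACC=4 [depth=0]
Event 2 (EXEC): [MAIN] PC=1: INC 1 -> ACC=5 [depth=0]
Event 3 (EXEC): [MAIN] PC=2: NOP [depth=0]
Event 4 (INT 0): INT 0 arrives: push (MAIN, PC=3), enter IRQ0 at PC=0 (depth now 1) [depth=1]
Event 5 (EXEC): [IRQ0] PC=0: DEC 1 -> ACC=4 [depth=1]
Event 6 (INT 0): INT 0 arrives: push (IRQ0, PC=1), enter IRQ0 at PC=0 (depth now 2) [depth=2]
Event 7 (EXEC): [IRQ0] PC=0: DEC 1 -> ACC=3 [depth=2]
Event 8 (EXEC): [IRQ0] PC=1: INC 3 -> ACC=6 [depth=2]
Event 9 (EXEC): [IRQ0] PC=2: IRET -> resume IRQ0 at PC=1 (depth now 1) [depth=1]
Event 10 (EXEC): [IRQ0] PC=1: INC 3 -> ACC=9 [depth=1]
Event 11 (EXEC): [IRQ0] PC=2: IRET -> resume MAIN at PC=3 (depth now 0) [depth=0]
Event 12 (EXEC): [MAIN] PC=3: DEC 2 -> ACC=7 [depth=0]
Event 13 (EXEC): [MAIN] PC=4: DEC 5 -> ACC=2 [depth=0]
Event 14 (EXEC): [MAIN] PC=5: HALT [depth=0]
Max depth observed: 2

Answer: 2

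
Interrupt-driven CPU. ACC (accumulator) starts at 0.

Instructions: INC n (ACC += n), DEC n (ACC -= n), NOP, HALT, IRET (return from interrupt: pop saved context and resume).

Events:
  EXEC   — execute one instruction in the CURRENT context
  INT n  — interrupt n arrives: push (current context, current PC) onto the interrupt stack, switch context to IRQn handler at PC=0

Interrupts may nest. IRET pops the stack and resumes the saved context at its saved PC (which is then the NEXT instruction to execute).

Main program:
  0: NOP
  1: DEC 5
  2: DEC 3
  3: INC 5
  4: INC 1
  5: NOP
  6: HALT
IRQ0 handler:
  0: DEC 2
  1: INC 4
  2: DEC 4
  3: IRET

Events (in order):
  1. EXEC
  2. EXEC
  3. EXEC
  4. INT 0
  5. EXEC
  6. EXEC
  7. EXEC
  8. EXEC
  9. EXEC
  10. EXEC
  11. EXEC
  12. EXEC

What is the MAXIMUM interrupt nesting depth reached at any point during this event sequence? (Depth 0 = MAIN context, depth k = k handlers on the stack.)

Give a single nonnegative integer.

Event 1 (EXEC): [MAIN] PC=0: NOP [depth=0]
Event 2 (EXEC): [MAIN] PC=1: DEC 5 -> ACC=-5 [depth=0]
Event 3 (EXEC): [MAIN] PC=2: DEC 3 -> ACC=-8 [depth=0]
Event 4 (INT 0): INT 0 arrives: push (MAIN, PC=3), enter IRQ0 at PC=0 (depth now 1) [depth=1]
Event 5 (EXEC): [IRQ0] PC=0: DEC 2 -> ACC=-10 [depth=1]
Event 6 (EXEC): [IRQ0] PC=1: INC 4 -> ACC=-6 [depth=1]
Event 7 (EXEC): [IRQ0] PC=2: DEC 4 -> ACC=-10 [depth=1]
Event 8 (EXEC): [IRQ0] PC=3: IRET -> resume MAIN at PC=3 (depth now 0) [depth=0]
Event 9 (EXEC): [MAIN] PC=3: INC 5 -> ACC=-5 [depth=0]
Event 10 (EXEC): [MAIN] PC=4: INC 1 -> ACC=-4 [depth=0]
Event 11 (EXEC): [MAIN] PC=5: NOP [depth=0]
Event 12 (EXEC): [MAIN] PC=6: HALT [depth=0]
Max depth observed: 1

Answer: 1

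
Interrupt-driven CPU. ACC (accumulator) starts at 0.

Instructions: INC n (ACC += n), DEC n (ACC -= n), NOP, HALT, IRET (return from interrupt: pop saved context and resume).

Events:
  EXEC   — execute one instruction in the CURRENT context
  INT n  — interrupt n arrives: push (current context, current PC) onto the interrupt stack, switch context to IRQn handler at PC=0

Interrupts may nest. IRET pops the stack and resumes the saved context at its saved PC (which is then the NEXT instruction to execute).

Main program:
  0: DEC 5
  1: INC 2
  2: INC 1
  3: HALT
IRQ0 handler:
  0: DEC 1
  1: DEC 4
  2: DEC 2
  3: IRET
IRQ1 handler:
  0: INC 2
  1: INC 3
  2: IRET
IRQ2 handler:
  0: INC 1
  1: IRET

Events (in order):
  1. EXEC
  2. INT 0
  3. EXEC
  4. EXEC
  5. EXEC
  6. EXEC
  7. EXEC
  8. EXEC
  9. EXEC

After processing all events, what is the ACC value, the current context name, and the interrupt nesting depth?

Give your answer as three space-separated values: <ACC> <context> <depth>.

Event 1 (EXEC): [MAIN] PC=0: DEC 5 -> ACC=-5
Event 2 (INT 0): INT 0 arrives: push (MAIN, PC=1), enter IRQ0 at PC=0 (depth now 1)
Event 3 (EXEC): [IRQ0] PC=0: DEC 1 -> ACC=-6
Event 4 (EXEC): [IRQ0] PC=1: DEC 4 -> ACC=-10
Event 5 (EXEC): [IRQ0] PC=2: DEC 2 -> ACC=-12
Event 6 (EXEC): [IRQ0] PC=3: IRET -> resume MAIN at PC=1 (depth now 0)
Event 7 (EXEC): [MAIN] PC=1: INC 2 -> ACC=-10
Event 8 (EXEC): [MAIN] PC=2: INC 1 -> ACC=-9
Event 9 (EXEC): [MAIN] PC=3: HALT

Answer: -9 MAIN 0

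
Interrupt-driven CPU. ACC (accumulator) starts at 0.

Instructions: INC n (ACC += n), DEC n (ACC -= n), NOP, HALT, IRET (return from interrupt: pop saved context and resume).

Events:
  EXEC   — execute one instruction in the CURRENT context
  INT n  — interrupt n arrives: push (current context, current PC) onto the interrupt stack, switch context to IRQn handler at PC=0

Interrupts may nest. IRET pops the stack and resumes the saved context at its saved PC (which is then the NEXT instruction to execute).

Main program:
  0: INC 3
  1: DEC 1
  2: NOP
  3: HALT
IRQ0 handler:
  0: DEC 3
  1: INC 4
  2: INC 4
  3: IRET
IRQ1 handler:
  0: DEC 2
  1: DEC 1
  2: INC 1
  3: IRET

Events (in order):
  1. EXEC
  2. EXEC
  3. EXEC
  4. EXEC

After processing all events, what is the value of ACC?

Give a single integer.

Answer: 2

Derivation:
Event 1 (EXEC): [MAIN] PC=0: INC 3 -> ACC=3
Event 2 (EXEC): [MAIN] PC=1: DEC 1 -> ACC=2
Event 3 (EXEC): [MAIN] PC=2: NOP
Event 4 (EXEC): [MAIN] PC=3: HALT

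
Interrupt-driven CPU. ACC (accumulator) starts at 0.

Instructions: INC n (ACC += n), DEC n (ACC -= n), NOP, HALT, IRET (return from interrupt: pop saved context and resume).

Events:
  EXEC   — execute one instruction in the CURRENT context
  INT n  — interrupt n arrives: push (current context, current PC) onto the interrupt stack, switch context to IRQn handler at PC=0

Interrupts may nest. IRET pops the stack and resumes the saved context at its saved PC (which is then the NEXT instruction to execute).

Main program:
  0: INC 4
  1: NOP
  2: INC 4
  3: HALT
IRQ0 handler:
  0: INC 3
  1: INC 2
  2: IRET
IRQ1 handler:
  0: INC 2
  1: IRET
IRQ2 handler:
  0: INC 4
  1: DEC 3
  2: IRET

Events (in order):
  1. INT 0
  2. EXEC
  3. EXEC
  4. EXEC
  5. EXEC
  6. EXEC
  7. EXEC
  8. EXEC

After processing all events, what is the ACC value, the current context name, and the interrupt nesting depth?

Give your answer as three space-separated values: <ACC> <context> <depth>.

Answer: 13 MAIN 0

Derivation:
Event 1 (INT 0): INT 0 arrives: push (MAIN, PC=0), enter IRQ0 at PC=0 (depth now 1)
Event 2 (EXEC): [IRQ0] PC=0: INC 3 -> ACC=3
Event 3 (EXEC): [IRQ0] PC=1: INC 2 -> ACC=5
Event 4 (EXEC): [IRQ0] PC=2: IRET -> resume MAIN at PC=0 (depth now 0)
Event 5 (EXEC): [MAIN] PC=0: INC 4 -> ACC=9
Event 6 (EXEC): [MAIN] PC=1: NOP
Event 7 (EXEC): [MAIN] PC=2: INC 4 -> ACC=13
Event 8 (EXEC): [MAIN] PC=3: HALT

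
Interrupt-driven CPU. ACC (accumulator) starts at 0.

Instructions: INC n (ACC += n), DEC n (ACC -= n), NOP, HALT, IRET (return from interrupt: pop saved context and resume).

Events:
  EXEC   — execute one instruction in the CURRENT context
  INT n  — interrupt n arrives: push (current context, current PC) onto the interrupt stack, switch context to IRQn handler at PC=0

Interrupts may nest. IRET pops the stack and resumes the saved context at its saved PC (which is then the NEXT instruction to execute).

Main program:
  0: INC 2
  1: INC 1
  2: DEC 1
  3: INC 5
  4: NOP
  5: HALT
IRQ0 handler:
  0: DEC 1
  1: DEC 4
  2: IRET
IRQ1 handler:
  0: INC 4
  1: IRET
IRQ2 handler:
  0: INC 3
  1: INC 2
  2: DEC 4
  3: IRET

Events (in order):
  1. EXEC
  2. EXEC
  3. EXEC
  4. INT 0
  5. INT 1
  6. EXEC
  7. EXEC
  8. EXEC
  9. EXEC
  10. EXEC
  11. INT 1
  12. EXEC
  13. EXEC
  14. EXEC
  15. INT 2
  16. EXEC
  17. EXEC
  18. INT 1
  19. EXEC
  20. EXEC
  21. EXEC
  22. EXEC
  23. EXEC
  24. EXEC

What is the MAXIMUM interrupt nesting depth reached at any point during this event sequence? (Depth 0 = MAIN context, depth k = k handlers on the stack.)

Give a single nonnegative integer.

Answer: 2

Derivation:
Event 1 (EXEC): [MAIN] PC=0: INC 2 -> ACC=2 [depth=0]
Event 2 (EXEC): [MAIN] PC=1: INC 1 -> ACC=3 [depth=0]
Event 3 (EXEC): [MAIN] PC=2: DEC 1 -> ACC=2 [depth=0]
Event 4 (INT 0): INT 0 arrives: push (MAIN, PC=3), enter IRQ0 at PC=0 (depth now 1) [depth=1]
Event 5 (INT 1): INT 1 arrives: push (IRQ0, PC=0), enter IRQ1 at PC=0 (depth now 2) [depth=2]
Event 6 (EXEC): [IRQ1] PC=0: INC 4 -> ACC=6 [depth=2]
Event 7 (EXEC): [IRQ1] PC=1: IRET -> resume IRQ0 at PC=0 (depth now 1) [depth=1]
Event 8 (EXEC): [IRQ0] PC=0: DEC 1 -> ACC=5 [depth=1]
Event 9 (EXEC): [IRQ0] PC=1: DEC 4 -> ACC=1 [depth=1]
Event 10 (EXEC): [IRQ0] PC=2: IRET -> resume MAIN at PC=3 (depth now 0) [depth=0]
Event 11 (INT 1): INT 1 arrives: push (MAIN, PC=3), enter IRQ1 at PC=0 (depth now 1) [depth=1]
Event 12 (EXEC): [IRQ1] PC=0: INC 4 -> ACC=5 [depth=1]
Event 13 (EXEC): [IRQ1] PC=1: IRET -> resume MAIN at PC=3 (depth now 0) [depth=0]
Event 14 (EXEC): [MAIN] PC=3: INC 5 -> ACC=10 [depth=0]
Event 15 (INT 2): INT 2 arrives: push (MAIN, PC=4), enter IRQ2 at PC=0 (depth now 1) [depth=1]
Event 16 (EXEC): [IRQ2] PC=0: INC 3 -> ACC=13 [depth=1]
Event 17 (EXEC): [IRQ2] PC=1: INC 2 -> ACC=15 [depth=1]
Event 18 (INT 1): INT 1 arrives: push (IRQ2, PC=2), enter IRQ1 at PC=0 (depth now 2) [depth=2]
Event 19 (EXEC): [IRQ1] PC=0: INC 4 -> ACC=19 [depth=2]
Event 20 (EXEC): [IRQ1] PC=1: IRET -> resume IRQ2 at PC=2 (depth now 1) [depth=1]
Event 21 (EXEC): [IRQ2] PC=2: DEC 4 -> ACC=15 [depth=1]
Event 22 (EXEC): [IRQ2] PC=3: IRET -> resume MAIN at PC=4 (depth now 0) [depth=0]
Event 23 (EXEC): [MAIN] PC=4: NOP [depth=0]
Event 24 (EXEC): [MAIN] PC=5: HALT [depth=0]
Max depth observed: 2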